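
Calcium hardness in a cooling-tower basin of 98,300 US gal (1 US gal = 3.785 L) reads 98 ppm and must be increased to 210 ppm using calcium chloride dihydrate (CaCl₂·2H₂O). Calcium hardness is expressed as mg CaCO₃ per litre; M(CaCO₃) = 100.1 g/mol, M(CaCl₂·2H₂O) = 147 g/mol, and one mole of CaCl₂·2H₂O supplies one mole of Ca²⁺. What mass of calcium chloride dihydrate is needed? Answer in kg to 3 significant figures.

61.2 kg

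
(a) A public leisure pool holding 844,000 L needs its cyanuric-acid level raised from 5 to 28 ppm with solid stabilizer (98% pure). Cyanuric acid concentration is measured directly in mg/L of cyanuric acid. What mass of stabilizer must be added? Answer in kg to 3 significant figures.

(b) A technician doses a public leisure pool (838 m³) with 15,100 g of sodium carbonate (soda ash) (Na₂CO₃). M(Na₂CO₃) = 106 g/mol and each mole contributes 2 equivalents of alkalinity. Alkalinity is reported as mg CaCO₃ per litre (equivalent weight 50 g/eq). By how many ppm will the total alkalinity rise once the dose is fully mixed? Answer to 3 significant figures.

(a) 19.8 kg; (b) 17.0 ppm

(a) CYA to add: (28 − 5) = 23 mg/L × 844,000 L = 19,410 g cyanuric acid.
(a) At 98% purity: 19,410 / 0.98 = 19,810 g product.

(b) Volume: 838 m³ = 838,000 L.
(b) Moles of Na₂CO₃: 15,100 g ÷ 106 g/mol = 142.5 mol → 284.9 eq of alkalinity.
(b) As CaCO₃: 284.9 eq × 50 g/eq = 14,250 g.
(b) Rise: 14,250 g / 838,000 L × 1000 = 17 mg/L.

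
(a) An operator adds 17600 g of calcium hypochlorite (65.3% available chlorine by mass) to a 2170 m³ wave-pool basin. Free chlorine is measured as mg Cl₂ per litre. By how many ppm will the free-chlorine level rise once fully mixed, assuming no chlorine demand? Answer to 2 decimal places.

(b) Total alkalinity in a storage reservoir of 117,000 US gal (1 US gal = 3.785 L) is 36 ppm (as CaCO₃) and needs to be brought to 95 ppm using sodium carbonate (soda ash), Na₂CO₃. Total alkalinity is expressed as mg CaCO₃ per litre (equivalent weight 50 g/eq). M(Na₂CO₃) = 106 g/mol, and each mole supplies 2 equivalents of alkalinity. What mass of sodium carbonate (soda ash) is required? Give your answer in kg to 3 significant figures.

(a) 5.30 ppm; (b) 27.7 kg

(a) Volume: 2170 m³ = 2,170,000 L.
(a) Available chlorine delivered: 17,600 g × 0.653 = 11,490 g as Cl₂.
(a) Concentration rise: 11,490 g / 2,170,000 L = 5.296 mg/L = 5.30 ppm.

(b) Volume: 117,000 US gal × 3.785 L/gal = 442,845 L.
(b) Alkalinity to add: (95 − 36) = 59 mg/L as CaCO₃ × 442,845 L = 26,130 g as CaCO₃.
(b) Equivalents: 26,130 g ÷ 50 g/eq = 522.6 eq.
(b) Each mole of Na₂CO₃ supplies 2 eq, so 522.6 / 2 = 261.3 mol.
(b) Mass: 261.3 mol × 106 g/mol = 27,700 g.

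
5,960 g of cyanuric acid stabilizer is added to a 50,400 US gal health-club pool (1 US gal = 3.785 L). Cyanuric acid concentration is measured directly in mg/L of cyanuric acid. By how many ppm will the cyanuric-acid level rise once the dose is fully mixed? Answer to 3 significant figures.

31.2 ppm

Volume: 50,400 US gal × 3.785 L/gal = 190,764 L.
Rise: 5,960 g / 190,764 L × 1000 = 31.24 mg/L.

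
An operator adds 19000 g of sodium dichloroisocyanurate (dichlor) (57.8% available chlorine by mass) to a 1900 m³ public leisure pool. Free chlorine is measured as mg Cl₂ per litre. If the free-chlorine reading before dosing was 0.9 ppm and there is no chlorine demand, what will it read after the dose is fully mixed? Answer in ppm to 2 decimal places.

6.68 ppm

Volume: 1900 m³ = 1,900,000 L.
Available chlorine delivered: 19,000 g × 0.578 = 10,980 g as Cl₂.
Concentration rise: 10,980 g / 1,900,000 L = 5.78 mg/L = 5.78 ppm.
Final FC: 0.9 + 5.78 = 6.68 ppm.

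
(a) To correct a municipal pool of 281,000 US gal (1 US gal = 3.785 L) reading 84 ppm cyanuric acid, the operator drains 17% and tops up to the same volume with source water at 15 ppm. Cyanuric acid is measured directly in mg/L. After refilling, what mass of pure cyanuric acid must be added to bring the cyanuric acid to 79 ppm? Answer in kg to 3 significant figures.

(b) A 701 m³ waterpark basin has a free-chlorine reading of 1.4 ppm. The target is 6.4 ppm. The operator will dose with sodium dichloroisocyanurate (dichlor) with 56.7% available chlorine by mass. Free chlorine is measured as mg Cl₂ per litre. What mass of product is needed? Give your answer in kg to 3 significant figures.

(a) Volume: 281,000 US gal × 3.785 L/gal = 1,063,585 L.
(a) After draining 17% and refilling: 84 × 0.83 + 15 × 0.17 = 72.27 ppm.
(a) Deficit to target: 79 − 72.27 = 6.73 mg/L.
(a) Mass: 6.73 mg/L × 1,063,585 L = 7158 g cyanuric acid.

(b) Volume: 701 m³ = 701,000 L.
(b) Chlorine deficit: 6.4 − 1.4 = 5 ppm = 5 mg/L as Cl₂.
(b) Cl₂ equivalent needed: 5 mg/L × 701,000 L = 3,505,000 mg = 3505 g.
(b) Product at 56.7% available chlorine: 3505 / 0.567 = 6182 g.

(a) 7.16 kg; (b) 6.18 kg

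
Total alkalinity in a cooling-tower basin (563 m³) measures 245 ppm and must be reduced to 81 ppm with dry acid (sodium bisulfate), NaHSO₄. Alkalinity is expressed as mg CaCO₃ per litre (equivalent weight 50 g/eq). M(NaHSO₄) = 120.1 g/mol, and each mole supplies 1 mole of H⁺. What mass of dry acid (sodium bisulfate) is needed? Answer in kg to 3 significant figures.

222 kg

Volume: 563 m³ = 563,000 L.
Alkalinity to neutralize: (245 − 81) = 164 mg/L as CaCO₃ × 563,000 L = 92,330 g as CaCO₃.
Equivalents of H⁺ required: 92,330 ÷ 50 g/eq = 1847 eq = 1847 mol NaHSO₄.
Mass of NaHSO₄: 1847 × 120.1 = 221,800 g.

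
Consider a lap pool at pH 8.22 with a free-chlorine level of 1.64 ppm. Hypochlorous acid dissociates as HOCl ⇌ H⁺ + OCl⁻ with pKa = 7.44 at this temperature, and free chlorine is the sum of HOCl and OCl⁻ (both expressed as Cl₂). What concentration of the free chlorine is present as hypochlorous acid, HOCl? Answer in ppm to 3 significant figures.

0.233 ppm

[OCl⁻]/[HOCl] = 10^(pH − pKa) = 10^(8.22 − 7.44) = 10^0.78 = 6.026.
Fraction as HOCl = 1 / (1 + 6.026) = 0.1423.
HOCl = 0.1423 × 1.64 ppm = 0.2334 ppm.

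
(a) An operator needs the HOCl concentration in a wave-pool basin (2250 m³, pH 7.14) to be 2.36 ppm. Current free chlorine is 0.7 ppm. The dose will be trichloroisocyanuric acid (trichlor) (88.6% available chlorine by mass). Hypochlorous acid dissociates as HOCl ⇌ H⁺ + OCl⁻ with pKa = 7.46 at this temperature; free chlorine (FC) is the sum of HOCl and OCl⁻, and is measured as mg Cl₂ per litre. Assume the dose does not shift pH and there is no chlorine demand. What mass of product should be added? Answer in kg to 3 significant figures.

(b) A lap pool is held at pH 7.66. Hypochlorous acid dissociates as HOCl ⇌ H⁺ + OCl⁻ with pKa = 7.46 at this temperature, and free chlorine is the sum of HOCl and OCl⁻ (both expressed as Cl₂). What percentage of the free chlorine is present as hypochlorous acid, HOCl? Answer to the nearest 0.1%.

(a) Volume: 2250 m³ = 2,250,000 L.
(a) [OCl⁻]/[HOCl] = 10^(pH − pKa) = 10^(7.14 − 7.46) = 0.4786; fraction as HOCl = 1/(1 + 0.4786) = 0.6763.
(a) Free chlorine required for 2.36 ppm HOCl: 2.36 / 0.6763 = 3.49 ppm.
(a) FC to add: 3.49 − 0.7 = 2.79 mg/L as Cl₂.
(a) Cl₂ equivalent: 2.79 mg/L × 2,250,000 L = 6277 g.
(a) Product at 88.6% available Cl: 6277 / 0.886 = 7084 g.

(b) [OCl⁻]/[HOCl] = 10^(pH − pKa) = 10^(7.66 − 7.46) = 10^0.20 = 1.585.
(b) Fraction as HOCl = 1 / (1 + 1.585) = 0.3869.

(a) 7.08 kg; (b) 38.7%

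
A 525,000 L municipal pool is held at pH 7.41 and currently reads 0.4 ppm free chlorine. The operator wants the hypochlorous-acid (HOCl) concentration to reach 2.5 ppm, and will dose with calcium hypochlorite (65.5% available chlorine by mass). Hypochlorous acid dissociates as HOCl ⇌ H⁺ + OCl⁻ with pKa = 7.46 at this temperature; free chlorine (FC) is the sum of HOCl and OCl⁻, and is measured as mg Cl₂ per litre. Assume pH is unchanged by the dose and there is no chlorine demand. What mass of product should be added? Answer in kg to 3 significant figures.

[OCl⁻]/[HOCl] = 10^(pH − pKa) = 10^(7.41 − 7.46) = 0.8913; fraction as HOCl = 1/(1 + 0.8913) = 0.5288.
Free chlorine required for 2.5 ppm HOCl: 2.5 / 0.5288 = 4.728 ppm.
FC to add: 4.728 − 0.4 = 4.328 mg/L as Cl₂.
Cl₂ equivalent: 4.328 mg/L × 525,000 L = 2272 g.
Product at 65.5% available Cl: 2272 / 0.655 = 3469 g.

3.47 kg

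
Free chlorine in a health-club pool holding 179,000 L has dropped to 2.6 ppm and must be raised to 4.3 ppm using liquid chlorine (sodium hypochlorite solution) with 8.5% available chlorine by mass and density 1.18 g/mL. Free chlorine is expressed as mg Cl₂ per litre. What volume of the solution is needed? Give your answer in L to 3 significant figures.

Chlorine deficit: 4.3 − 2.6 = 1.7 ppm = 1.7 mg/L as Cl₂.
Cl₂ equivalent needed: 1.7 mg/L × 179,000 L = 304,300 mg = 304.3 g.
Product at 8.5% available chlorine: 304.3 / 0.085 = 3580 g.
Volume at density 1.18 g/mL: 3580 g ÷ 1.18 g/mL = 3034 mL.

3.03 L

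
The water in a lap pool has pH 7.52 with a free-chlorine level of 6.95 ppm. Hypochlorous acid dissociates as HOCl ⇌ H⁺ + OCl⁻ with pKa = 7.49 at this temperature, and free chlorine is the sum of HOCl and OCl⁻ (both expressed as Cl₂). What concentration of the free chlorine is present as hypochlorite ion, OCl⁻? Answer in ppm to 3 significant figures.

[OCl⁻]/[HOCl] = 10^(pH − pKa) = 10^(7.52 − 7.49) = 10^0.03 = 1.072.
Fraction as HOCl = 1 / (1 + 1.072) = 0.4827.
OCl⁻ = (1 − 0.4827) × 6.95 ppm = 3.595 ppm.

3.59 ppm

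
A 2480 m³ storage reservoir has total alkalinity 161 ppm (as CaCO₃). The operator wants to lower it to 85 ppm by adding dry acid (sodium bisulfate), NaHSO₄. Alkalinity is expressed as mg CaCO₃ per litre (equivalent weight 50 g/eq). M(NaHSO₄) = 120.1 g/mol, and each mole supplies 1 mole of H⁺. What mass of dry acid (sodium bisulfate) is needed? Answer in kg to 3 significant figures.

Volume: 2480 m³ = 2,480,000 L.
Alkalinity to neutralize: (161 − 85) = 76 mg/L as CaCO₃ × 2,480,000 L = 188,500 g as CaCO₃.
Equivalents of H⁺ required: 188,500 ÷ 50 g/eq = 3770 eq = 3770 mol NaHSO₄.
Mass of NaHSO₄: 3770 × 120.1 = 452,700 g.

453 kg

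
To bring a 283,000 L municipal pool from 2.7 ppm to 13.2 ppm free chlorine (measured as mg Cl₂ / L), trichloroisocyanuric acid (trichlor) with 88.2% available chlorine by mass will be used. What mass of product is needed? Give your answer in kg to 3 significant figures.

3.37 kg

Chlorine deficit: 13.2 − 2.7 = 10.5 ppm = 10.5 mg/L as Cl₂.
Cl₂ equivalent needed: 10.5 mg/L × 283,000 L = 2,972,000 mg = 2972 g.
Product at 88.2% available chlorine: 2972 / 0.882 = 3369 g.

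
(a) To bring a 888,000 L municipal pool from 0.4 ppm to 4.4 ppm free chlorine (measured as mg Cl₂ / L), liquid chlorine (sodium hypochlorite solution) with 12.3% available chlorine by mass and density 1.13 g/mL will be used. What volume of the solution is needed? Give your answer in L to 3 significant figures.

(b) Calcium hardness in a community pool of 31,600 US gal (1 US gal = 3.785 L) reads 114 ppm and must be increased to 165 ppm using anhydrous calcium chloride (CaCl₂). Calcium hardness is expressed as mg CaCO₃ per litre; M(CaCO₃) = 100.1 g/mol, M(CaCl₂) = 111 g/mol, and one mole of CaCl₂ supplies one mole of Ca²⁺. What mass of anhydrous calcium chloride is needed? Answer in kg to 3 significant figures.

(a) Chlorine deficit: 4.4 − 0.4 = 4 ppm = 4 mg/L as Cl₂.
(a) Cl₂ equivalent needed: 4 mg/L × 888,000 L = 3,552,000 mg = 3552 g.
(a) Product at 12.3% available chlorine: 3552 / 0.123 = 28,880 g.
(a) Volume at density 1.13 g/mL: 28,880 g ÷ 1.13 g/mL = 25,560 mL.

(b) Volume: 31,600 US gal × 3.785 L/gal = 119,606 L.
(b) Hardness to add: (165 − 114) = 51 mg/L as CaCO₃ × 119,606 L = 6100 g as CaCO₃.
(b) Moles of Ca²⁺ (1 mol Ca²⁺ ≡ 1 mol CaCO₃): 6100 / 100.1 g/mol = 60.94 mol.
(b) Mass of CaCl₂: 60.94 × 111 = 6764 g.

(a) 25.6 L; (b) 6.76 kg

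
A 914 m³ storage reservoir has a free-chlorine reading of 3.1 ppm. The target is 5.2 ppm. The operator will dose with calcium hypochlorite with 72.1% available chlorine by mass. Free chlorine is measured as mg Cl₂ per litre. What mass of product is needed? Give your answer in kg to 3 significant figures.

2.66 kg

Volume: 914 m³ = 914,000 L.
Chlorine deficit: 5.2 − 3.1 = 2.1 ppm = 2.1 mg/L as Cl₂.
Cl₂ equivalent needed: 2.1 mg/L × 914,000 L = 1,919,000 mg = 1919 g.
Product at 72.1% available chlorine: 1919 / 0.721 = 2662 g.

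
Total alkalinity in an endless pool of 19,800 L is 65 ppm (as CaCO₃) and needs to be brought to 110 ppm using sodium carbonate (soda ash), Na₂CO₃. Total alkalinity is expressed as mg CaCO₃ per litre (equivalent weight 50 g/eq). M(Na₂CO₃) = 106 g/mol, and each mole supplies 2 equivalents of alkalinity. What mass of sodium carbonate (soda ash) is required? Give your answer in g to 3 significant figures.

944 g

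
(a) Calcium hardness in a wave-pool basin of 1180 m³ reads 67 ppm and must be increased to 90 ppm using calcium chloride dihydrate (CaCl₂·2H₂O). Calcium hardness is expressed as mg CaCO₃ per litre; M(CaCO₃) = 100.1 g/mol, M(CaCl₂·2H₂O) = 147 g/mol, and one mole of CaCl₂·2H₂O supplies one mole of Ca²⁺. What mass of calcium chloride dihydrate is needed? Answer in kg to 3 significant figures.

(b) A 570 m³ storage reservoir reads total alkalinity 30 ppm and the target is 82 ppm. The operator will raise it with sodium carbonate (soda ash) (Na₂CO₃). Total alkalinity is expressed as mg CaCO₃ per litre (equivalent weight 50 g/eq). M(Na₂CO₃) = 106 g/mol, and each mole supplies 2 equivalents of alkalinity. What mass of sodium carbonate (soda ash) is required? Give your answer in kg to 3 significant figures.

(a) Volume: 1180 m³ = 1,180,000 L.
(a) Hardness to add: (90 − 67) = 23 mg/L as CaCO₃ × 1,180,000 L = 27,140 g as CaCO₃.
(a) Moles of Ca²⁺ (1 mol Ca²⁺ ≡ 1 mol CaCO₃): 27,140 / 100.1 g/mol = 271.1 mol.
(a) Mass of CaCl₂·2H₂O: 271.1 × 147 = 39,860 g.

(b) Volume: 570 m³ = 570,000 L.
(b) Alkalinity to add: (82 − 30) = 52 mg/L as CaCO₃ × 570,000 L = 29,640 g as CaCO₃.
(b) Equivalents: 29,640 g ÷ 50 g/eq = 592.8 eq.
(b) Each mole of Na₂CO₃ supplies 2 eq, so 592.8 / 2 = 296.4 mol.
(b) Mass: 296.4 mol × 106 g/mol = 31,420 g.

(a) 39.9 kg; (b) 31.4 kg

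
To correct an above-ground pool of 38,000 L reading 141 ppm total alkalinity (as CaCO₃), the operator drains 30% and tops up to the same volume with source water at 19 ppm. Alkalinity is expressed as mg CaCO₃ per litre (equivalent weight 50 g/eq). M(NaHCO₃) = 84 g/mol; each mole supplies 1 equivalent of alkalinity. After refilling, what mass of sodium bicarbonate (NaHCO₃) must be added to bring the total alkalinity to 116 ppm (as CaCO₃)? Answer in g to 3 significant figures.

After draining 30% and refilling: 141 × 0.70 + 19 × 0.30 = 104.4 ppm.
Deficit to target: 116 − 104.4 = 11.6 mg/L.
As CaCO₃: 11.6 mg/L × 38,000 L = 440.8 g; ÷ 50 g/eq ÷ 1 = 8.816 mol NaHCO₃.
Mass: 8.816 × 84 = 740.5 g.

741 g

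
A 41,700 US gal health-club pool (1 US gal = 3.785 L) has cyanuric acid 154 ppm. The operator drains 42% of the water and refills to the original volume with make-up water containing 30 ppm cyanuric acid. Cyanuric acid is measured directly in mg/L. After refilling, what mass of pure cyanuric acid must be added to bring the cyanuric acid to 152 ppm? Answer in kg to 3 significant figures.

7.90 kg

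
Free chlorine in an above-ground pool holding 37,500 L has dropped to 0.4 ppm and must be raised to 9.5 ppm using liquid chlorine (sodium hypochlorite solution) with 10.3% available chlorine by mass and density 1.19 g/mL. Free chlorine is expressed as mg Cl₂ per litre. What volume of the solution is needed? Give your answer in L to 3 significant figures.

Chlorine deficit: 9.5 − 0.4 = 9.1 ppm = 9.1 mg/L as Cl₂.
Cl₂ equivalent needed: 9.1 mg/L × 37,500 L = 341,200 mg = 341.2 g.
Product at 10.3% available chlorine: 341.2 / 0.103 = 3313 g.
Volume at density 1.19 g/mL: 3313 g ÷ 1.19 g/mL = 2784 mL.

2.78 L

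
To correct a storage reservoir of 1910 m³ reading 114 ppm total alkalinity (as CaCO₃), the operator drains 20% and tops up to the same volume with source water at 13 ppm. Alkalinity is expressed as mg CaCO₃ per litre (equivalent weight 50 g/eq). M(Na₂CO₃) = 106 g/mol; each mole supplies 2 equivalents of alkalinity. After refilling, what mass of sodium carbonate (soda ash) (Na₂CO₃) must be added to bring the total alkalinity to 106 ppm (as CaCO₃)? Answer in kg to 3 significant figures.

Volume: 1910 m³ = 1,910,000 L.
After draining 20% and refilling: 114 × 0.80 + 13 × 0.20 = 93.8 ppm.
Deficit to target: 106 − 93.8 = 12.2 mg/L.
As CaCO₃: 12.2 mg/L × 1,910,000 L = 23,300 g; ÷ 50 g/eq ÷ 2 = 233 mol Na₂CO₃.
Mass: 233 × 106 = 24,700 g.

24.7 kg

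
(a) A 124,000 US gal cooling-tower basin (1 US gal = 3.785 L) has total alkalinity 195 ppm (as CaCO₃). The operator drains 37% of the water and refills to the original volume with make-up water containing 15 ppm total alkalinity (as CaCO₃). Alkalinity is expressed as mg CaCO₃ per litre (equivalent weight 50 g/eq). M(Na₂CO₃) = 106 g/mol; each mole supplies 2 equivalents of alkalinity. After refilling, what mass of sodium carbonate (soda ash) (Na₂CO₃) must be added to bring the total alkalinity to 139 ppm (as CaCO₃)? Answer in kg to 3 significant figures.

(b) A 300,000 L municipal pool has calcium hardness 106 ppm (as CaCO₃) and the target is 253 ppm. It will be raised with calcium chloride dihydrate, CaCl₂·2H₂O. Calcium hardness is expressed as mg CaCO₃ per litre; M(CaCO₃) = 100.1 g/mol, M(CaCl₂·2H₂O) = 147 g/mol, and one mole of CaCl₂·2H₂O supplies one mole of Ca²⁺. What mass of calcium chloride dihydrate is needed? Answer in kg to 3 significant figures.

(a) Volume: 124,000 US gal × 3.785 L/gal = 469,340 L.
(a) After draining 37% and refilling: 195 × 0.63 + 15 × 0.37 = 128.4 ppm.
(a) Deficit to target: 139 − 128.4 = 10.6 mg/L.
(a) As CaCO₃: 10.6 mg/L × 469,340 L = 4975 g; ÷ 50 g/eq ÷ 2 = 49.75 mol Na₂CO₃.
(a) Mass: 49.75 × 106 = 5274 g.

(b) Hardness to add: (253 − 106) = 147 mg/L as CaCO₃ × 300,000 L = 44,100 g as CaCO₃.
(b) Moles of Ca²⁺ (1 mol Ca²⁺ ≡ 1 mol CaCO₃): 44,100 / 100.1 g/mol = 440.6 mol.
(b) Mass of CaCl₂·2H₂O: 440.6 × 147 = 64,760 g.

(a) 5.27 kg; (b) 64.8 kg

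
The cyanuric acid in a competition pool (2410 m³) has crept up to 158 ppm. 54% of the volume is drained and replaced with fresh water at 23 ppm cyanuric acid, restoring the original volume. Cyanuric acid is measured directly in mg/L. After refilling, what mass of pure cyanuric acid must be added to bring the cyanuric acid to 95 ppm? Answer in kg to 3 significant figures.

Volume: 2410 m³ = 2,410,000 L.
After draining 54% and refilling: 158 × 0.46 + 23 × 0.54 = 85.1 ppm.
Deficit to target: 95 − 85.1 = 9.9 mg/L.
Mass: 9.9 mg/L × 2,410,000 L = 23,860 g cyanuric acid.

23.9 kg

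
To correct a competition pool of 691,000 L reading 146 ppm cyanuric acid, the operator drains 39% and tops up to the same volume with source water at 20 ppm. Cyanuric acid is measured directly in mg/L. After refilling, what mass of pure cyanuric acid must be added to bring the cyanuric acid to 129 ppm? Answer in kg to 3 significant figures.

22.2 kg

After draining 39% and refilling: 146 × 0.61 + 20 × 0.39 = 96.86 ppm.
Deficit to target: 129 − 96.86 = 32.14 mg/L.
Mass: 32.14 mg/L × 691,000 L = 22,210 g cyanuric acid.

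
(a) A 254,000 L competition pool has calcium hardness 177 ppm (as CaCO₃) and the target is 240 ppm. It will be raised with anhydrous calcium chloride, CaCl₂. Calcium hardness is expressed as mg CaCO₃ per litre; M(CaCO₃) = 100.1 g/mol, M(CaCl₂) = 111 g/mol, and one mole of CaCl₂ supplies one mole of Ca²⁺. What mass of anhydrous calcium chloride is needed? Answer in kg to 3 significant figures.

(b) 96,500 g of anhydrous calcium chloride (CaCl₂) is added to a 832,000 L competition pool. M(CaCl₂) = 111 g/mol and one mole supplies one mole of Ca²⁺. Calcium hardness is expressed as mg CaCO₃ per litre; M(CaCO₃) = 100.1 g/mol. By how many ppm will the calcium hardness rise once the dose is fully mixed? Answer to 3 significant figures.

(a) 17.7 kg; (b) 105 ppm

(a) Hardness to add: (240 − 177) = 63 mg/L as CaCO₃ × 254,000 L = 16,000 g as CaCO₃.
(a) Moles of Ca²⁺ (1 mol Ca²⁺ ≡ 1 mol CaCO₃): 16,000 / 100.1 g/mol = 159.9 mol.
(a) Mass of CaCl₂: 159.9 × 111 = 17,740 g.

(b) Moles of Ca²⁺: 96,500 g ÷ 111 g/mol = 869.4 mol.
(b) As CaCO₃: 869.4 mol × 100.1 g/mol = 87,020 g.
(b) Rise: 87,020 g / 832,000 L × 1000 = 104.6 mg/L.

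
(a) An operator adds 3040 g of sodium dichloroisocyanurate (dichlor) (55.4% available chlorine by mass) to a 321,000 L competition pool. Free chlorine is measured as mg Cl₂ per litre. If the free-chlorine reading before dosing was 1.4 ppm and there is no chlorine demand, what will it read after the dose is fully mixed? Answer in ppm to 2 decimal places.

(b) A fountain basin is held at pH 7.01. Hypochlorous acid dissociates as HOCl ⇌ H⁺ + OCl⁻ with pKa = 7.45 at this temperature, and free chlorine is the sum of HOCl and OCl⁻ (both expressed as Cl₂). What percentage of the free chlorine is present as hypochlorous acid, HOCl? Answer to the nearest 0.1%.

(a) 6.65 ppm; (b) 73.4%

(a) Available chlorine delivered: 3040 g × 0.554 = 1684 g as Cl₂.
(a) Concentration rise: 1684 g / 321,000 L = 5.247 mg/L = 5.25 ppm.
(a) Final FC: 1.4 + 5.25 = 6.65 ppm.

(b) [OCl⁻]/[HOCl] = 10^(pH − pKa) = 10^(7.01 − 7.45) = 10^-0.44 = 0.3631.
(b) Fraction as HOCl = 1 / (1 + 0.3631) = 0.7336.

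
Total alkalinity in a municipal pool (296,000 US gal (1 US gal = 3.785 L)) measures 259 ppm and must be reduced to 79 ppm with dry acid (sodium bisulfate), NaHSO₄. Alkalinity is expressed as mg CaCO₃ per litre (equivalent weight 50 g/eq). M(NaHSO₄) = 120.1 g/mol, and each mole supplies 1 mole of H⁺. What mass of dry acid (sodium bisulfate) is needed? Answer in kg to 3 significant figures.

Volume: 296,000 US gal × 3.785 L/gal = 1,120,360 L.
Alkalinity to neutralize: (259 − 79) = 180 mg/L as CaCO₃ × 1,120,360 L = 201,700 g as CaCO₃.
Equivalents of H⁺ required: 201,700 ÷ 50 g/eq = 4033 eq = 4033 mol NaHSO₄.
Mass of NaHSO₄: 4033 × 120.1 = 484,400 g.

484 kg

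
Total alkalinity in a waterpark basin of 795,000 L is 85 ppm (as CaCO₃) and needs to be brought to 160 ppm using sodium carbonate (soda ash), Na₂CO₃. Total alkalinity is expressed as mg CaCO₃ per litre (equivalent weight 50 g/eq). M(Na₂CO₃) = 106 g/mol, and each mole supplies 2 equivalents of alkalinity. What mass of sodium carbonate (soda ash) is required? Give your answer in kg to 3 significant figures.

Alkalinity to add: (160 − 85) = 75 mg/L as CaCO₃ × 795,000 L = 59,620 g as CaCO₃.
Equivalents: 59,620 g ÷ 50 g/eq = 1192 eq.
Each mole of Na₂CO₃ supplies 2 eq, so 1192 / 2 = 596.2 mol.
Mass: 596.2 mol × 106 g/mol = 63,200 g.

63.2 kg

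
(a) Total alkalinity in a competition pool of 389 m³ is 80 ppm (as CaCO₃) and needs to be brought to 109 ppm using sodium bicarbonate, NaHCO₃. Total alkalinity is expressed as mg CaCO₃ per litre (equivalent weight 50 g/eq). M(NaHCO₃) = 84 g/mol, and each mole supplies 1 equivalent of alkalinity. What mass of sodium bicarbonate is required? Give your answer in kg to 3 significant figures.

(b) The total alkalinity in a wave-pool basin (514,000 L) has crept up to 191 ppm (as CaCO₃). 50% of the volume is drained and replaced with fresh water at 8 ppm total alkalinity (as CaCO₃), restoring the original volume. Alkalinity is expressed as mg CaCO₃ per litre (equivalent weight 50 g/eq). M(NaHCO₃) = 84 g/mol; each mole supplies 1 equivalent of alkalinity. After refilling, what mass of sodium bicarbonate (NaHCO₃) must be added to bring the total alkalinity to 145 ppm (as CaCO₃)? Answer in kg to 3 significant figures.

(a) Volume: 389 m³ = 389,000 L.
(a) Alkalinity to add: (109 − 80) = 29 mg/L as CaCO₃ × 389,000 L = 11,280 g as CaCO₃.
(a) Equivalents: 11,280 g ÷ 50 g/eq = 225.6 eq.
(a) NaHCO₃ supplies 1 eq per mole → 225.6 mol.
(a) Mass: 225.6 mol × 84 g/mol = 18,950 g.

(b) After draining 50% and refilling: 191 × 0.50 + 8 × 0.50 = 99.5 ppm.
(b) Deficit to target: 145 − 99.5 = 45.5 mg/L.
(b) As CaCO₃: 45.5 mg/L × 514,000 L = 23,390 g; ÷ 50 g/eq ÷ 1 = 467.7 mol NaHCO₃.
(b) Mass: 467.7 × 84 = 39,290 g.

(a) 19.0 kg; (b) 39.3 kg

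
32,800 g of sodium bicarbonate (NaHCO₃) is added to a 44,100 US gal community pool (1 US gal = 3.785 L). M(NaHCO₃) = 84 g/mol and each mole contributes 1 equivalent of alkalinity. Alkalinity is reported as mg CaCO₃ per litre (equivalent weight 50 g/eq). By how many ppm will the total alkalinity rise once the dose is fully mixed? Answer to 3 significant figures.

117 ppm

Volume: 44,100 US gal × 3.785 L/gal = 166,918 L.
Moles of NaHCO₃: 32,800 g ÷ 84 g/mol = 390.5 mol → 390.5 eq of alkalinity.
As CaCO₃: 390.5 eq × 50 g/eq = 19,520 g.
Rise: 19,520 g / 166,918 L × 1000 = 117 mg/L.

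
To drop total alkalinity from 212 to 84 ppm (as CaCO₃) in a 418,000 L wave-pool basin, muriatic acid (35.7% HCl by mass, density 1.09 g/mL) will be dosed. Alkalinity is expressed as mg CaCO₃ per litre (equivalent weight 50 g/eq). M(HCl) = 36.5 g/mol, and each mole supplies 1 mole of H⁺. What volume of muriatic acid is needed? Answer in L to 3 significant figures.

Alkalinity to neutralize: (212 − 84) = 128 mg/L as CaCO₃ × 418,000 L = 53,500 g as CaCO₃.
Equivalents of H⁺ required: 53,500 ÷ 50 g/eq = 1070 eq = 1070 mol HCl.
Mass of HCl: 1070 × 36.5 = 39,060 g.
Mass of 35.7% solution: 39,060 / 0.357 = 109,400 g.
Volume: 109,400 g ÷ 1.09 g/mL = 100,400 mL.

100 L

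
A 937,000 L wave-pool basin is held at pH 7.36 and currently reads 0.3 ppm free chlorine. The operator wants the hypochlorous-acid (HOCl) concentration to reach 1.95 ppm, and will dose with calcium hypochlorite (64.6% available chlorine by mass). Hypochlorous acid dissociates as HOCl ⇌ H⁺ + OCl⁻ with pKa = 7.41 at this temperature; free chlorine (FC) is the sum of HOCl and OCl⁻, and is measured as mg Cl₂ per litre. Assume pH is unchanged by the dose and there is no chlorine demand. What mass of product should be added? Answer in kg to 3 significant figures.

[OCl⁻]/[HOCl] = 10^(pH − pKa) = 10^(7.36 − 7.41) = 0.8913; fraction as HOCl = 1/(1 + 0.8913) = 0.5288.
Free chlorine required for 1.95 ppm HOCl: 1.95 / 0.5288 = 3.688 ppm.
FC to add: 3.688 − 0.3 = 3.388 mg/L as Cl₂.
Cl₂ equivalent: 3.388 mg/L × 937,000 L = 3174 g.
Product at 64.6% available Cl: 3174 / 0.646 = 4914 g.

4.91 kg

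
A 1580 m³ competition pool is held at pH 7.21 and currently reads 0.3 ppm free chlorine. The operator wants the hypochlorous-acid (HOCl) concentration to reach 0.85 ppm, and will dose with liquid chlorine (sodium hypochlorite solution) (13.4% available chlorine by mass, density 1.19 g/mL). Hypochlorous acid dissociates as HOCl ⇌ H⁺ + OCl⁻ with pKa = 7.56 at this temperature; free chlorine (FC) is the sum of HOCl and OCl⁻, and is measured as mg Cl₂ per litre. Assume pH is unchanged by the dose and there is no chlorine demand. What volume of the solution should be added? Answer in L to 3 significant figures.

9.21 L

Volume: 1580 m³ = 1,580,000 L.
[OCl⁻]/[HOCl] = 10^(pH − pKa) = 10^(7.21 − 7.56) = 0.4467; fraction as HOCl = 1/(1 + 0.4467) = 0.6912.
Free chlorine required for 0.85 ppm HOCl: 0.85 / 0.6912 = 1.23 ppm.
FC to add: 1.23 − 0.3 = 0.9297 mg/L as Cl₂.
Cl₂ equivalent: 0.9297 mg/L × 1,580,000 L = 1469 g.
Product at 13.4% available Cl: 1469 / 0.134 = 10,960 g.
Volume: 10,960 g ÷ 1.19 g/mL = 9212 mL.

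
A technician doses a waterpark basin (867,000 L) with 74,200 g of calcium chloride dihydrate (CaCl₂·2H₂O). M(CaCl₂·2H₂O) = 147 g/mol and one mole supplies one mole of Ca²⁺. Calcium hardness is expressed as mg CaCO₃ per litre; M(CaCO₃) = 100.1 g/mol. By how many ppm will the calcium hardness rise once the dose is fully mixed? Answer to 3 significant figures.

Moles of Ca²⁺: 74,200 g ÷ 147 g/mol = 504.8 mol.
As CaCO₃: 504.8 mol × 100.1 g/mol = 50,530 g.
Rise: 50,530 g / 867,000 L × 1000 = 58.28 mg/L.

58.3 ppm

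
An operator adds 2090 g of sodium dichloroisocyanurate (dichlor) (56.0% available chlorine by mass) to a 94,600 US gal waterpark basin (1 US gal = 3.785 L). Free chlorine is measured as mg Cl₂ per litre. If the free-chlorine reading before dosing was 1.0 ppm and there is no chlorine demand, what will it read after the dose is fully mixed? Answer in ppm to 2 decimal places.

Volume: 94,600 US gal × 3.785 L/gal = 358,061 L.
Available chlorine delivered: 2090 g × 0.56 = 1170 g as Cl₂.
Concentration rise: 1170 g / 358,061 L = 3.269 mg/L = 3.27 ppm.
Final FC: 1.0 + 3.27 = 4.27 ppm.

4.27 ppm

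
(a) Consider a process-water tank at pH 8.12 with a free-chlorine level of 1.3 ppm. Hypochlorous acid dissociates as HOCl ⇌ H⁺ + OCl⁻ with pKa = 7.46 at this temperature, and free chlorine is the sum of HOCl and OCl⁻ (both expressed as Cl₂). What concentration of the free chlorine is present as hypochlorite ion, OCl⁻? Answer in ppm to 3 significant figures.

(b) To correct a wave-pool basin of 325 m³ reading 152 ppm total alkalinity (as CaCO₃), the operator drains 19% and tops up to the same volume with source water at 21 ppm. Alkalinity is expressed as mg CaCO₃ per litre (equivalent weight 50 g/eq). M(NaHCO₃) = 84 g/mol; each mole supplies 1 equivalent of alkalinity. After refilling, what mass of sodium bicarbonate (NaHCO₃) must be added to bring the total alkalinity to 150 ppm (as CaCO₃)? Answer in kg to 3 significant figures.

(a) 1.07 ppm; (b) 12.5 kg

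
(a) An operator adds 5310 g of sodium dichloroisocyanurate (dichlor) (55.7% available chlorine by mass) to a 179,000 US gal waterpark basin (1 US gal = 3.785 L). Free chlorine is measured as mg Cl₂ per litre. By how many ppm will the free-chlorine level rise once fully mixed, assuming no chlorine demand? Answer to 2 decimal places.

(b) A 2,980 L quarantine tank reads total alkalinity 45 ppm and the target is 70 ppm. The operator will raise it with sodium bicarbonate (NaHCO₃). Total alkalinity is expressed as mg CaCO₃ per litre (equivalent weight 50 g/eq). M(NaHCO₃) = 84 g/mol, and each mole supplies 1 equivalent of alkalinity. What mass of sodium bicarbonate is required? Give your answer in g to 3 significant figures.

(a) Volume: 179,000 US gal × 3.785 L/gal = 677,515 L.
(a) Available chlorine delivered: 5310 g × 0.557 = 2958 g as Cl₂.
(a) Concentration rise: 2958 g / 677,515 L = 4.365 mg/L = 4.37 ppm.

(b) Alkalinity to add: (70 − 45) = 25 mg/L as CaCO₃ × 2,980 L = 74.5 g as CaCO₃.
(b) Equivalents: 74.5 g ÷ 50 g/eq = 1.49 eq.
(b) NaHCO₃ supplies 1 eq per mole → 1.49 mol.
(b) Mass: 1.49 mol × 84 g/mol = 125.2 g.

(a) 4.37 ppm; (b) 125 g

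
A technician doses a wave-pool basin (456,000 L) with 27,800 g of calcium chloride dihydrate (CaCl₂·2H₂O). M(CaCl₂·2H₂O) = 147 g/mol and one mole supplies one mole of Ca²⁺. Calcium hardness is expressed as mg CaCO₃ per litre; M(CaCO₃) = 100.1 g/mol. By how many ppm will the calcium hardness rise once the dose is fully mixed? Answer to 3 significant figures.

41.5 ppm

Moles of Ca²⁺: 27,800 g ÷ 147 g/mol = 189.1 mol.
As CaCO₃: 189.1 mol × 100.1 g/mol = 18,930 g.
Rise: 18,930 g / 456,000 L × 1000 = 41.51 mg/L.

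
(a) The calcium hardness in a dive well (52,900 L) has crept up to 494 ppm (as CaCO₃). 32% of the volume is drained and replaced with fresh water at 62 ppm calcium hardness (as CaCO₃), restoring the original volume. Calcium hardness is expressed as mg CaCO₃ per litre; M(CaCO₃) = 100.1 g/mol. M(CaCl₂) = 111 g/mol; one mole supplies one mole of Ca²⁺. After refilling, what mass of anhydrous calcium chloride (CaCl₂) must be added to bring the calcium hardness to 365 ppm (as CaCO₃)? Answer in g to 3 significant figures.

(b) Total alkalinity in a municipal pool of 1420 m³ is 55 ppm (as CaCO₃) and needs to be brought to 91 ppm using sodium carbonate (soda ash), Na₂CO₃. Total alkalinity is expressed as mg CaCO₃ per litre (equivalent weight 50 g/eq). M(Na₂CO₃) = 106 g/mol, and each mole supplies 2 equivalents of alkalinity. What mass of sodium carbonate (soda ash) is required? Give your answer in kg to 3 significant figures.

(a) 542 g; (b) 54.2 kg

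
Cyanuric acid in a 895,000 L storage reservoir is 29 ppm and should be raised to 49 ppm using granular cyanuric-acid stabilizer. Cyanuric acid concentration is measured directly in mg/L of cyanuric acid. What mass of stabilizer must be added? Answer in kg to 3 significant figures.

17.9 kg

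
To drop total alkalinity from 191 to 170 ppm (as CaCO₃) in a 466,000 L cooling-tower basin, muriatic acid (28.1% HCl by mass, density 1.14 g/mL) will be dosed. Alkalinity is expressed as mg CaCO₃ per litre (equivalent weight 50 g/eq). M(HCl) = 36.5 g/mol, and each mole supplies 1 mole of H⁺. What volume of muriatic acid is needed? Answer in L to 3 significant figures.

Alkalinity to neutralize: (191 − 170) = 21 mg/L as CaCO₃ × 466,000 L = 9786 g as CaCO₃.
Equivalents of H⁺ required: 9786 ÷ 50 g/eq = 195.7 eq = 195.7 mol HCl.
Mass of HCl: 195.7 × 36.5 = 7144 g.
Mass of 28.1% solution: 7144 / 0.281 = 25,420 g.
Volume: 25,420 g ÷ 1.14 g/mL = 22,300 mL.

22.3 L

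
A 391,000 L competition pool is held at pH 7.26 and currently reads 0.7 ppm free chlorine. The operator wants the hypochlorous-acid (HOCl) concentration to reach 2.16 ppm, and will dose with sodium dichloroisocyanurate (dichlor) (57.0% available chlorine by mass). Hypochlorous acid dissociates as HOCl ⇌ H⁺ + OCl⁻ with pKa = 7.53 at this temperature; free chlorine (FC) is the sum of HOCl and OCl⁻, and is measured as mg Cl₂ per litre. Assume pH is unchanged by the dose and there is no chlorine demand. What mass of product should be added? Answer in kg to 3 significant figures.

[OCl⁻]/[HOCl] = 10^(pH − pKa) = 10^(7.26 − 7.53) = 0.537; fraction as HOCl = 1/(1 + 0.537) = 0.6506.
Free chlorine required for 2.16 ppm HOCl: 2.16 / 0.6506 = 3.32 ppm.
FC to add: 3.32 − 0.7 = 2.62 mg/L as Cl₂.
Cl₂ equivalent: 2.62 mg/L × 391,000 L = 1024 g.
Product at 57.0% available Cl: 1024 / 0.57 = 1797 g.

1.80 kg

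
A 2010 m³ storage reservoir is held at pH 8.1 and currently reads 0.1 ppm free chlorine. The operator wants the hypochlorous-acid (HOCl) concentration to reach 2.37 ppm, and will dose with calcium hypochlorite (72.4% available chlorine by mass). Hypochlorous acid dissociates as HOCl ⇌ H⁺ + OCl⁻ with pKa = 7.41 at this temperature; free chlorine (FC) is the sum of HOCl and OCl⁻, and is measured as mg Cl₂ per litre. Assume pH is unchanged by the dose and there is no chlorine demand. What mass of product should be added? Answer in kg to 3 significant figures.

38.5 kg

Volume: 2010 m³ = 2,010,000 L.
[OCl⁻]/[HOCl] = 10^(pH − pKa) = 10^(8.1 − 7.41) = 4.898; fraction as HOCl = 1/(1 + 4.898) = 0.1696.
Free chlorine required for 2.37 ppm HOCl: 2.37 / 0.1696 = 13.98 ppm.
FC to add: 13.98 − 0.1 = 13.88 mg/L as Cl₂.
Cl₂ equivalent: 13.88 mg/L × 2,010,000 L = 27,890 g.
Product at 72.4% available Cl: 27,890 / 0.724 = 38,530 g.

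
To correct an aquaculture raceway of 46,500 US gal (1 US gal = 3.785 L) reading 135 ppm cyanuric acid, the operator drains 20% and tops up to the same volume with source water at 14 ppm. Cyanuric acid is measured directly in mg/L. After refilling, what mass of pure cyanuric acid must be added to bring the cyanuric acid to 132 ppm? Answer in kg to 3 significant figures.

3.73 kg

Volume: 46,500 US gal × 3.785 L/gal = 176,002 L.
After draining 20% and refilling: 135 × 0.80 + 14 × 0.20 = 110.8 ppm.
Deficit to target: 132 − 110.8 = 21.2 mg/L.
Mass: 21.2 mg/L × 176,002 L = 3731 g cyanuric acid.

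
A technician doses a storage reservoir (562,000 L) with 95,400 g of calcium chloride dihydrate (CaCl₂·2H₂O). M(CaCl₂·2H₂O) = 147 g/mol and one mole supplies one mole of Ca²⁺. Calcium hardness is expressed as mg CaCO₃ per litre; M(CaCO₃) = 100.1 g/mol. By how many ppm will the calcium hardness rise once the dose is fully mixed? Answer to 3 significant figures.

116 ppm

Moles of Ca²⁺: 95,400 g ÷ 147 g/mol = 649 mol.
As CaCO₃: 649 mol × 100.1 g/mol = 64,960 g.
Rise: 64,960 g / 562,000 L × 1000 = 115.6 mg/L.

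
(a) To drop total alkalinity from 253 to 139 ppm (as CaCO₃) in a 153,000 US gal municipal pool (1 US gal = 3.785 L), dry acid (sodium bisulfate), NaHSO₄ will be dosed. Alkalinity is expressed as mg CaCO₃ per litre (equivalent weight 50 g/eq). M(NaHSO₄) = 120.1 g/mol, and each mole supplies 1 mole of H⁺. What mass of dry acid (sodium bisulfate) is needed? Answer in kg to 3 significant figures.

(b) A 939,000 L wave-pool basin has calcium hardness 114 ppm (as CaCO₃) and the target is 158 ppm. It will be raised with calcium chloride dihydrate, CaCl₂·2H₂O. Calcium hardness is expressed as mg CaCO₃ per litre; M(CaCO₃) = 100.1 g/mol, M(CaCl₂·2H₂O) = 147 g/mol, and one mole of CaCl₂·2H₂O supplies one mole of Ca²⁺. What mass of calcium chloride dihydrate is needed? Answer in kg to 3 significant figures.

(a) Volume: 153,000 US gal × 3.785 L/gal = 579,105 L.
(a) Alkalinity to neutralize: (253 − 139) = 114 mg/L as CaCO₃ × 579,105 L = 66,020 g as CaCO₃.
(a) Equivalents of H⁺ required: 66,020 ÷ 50 g/eq = 1320 eq = 1320 mol NaHSO₄.
(a) Mass of NaHSO₄: 1320 × 120.1 = 158,600 g.

(b) Hardness to add: (158 − 114) = 44 mg/L as CaCO₃ × 939,000 L = 41,320 g as CaCO₃.
(b) Moles of Ca²⁺ (1 mol Ca²⁺ ≡ 1 mol CaCO₃): 41,320 / 100.1 g/mol = 412.7 mol.
(b) Mass of CaCl₂·2H₂O: 412.7 × 147 = 60,670 g.

(a) 159 kg; (b) 60.7 kg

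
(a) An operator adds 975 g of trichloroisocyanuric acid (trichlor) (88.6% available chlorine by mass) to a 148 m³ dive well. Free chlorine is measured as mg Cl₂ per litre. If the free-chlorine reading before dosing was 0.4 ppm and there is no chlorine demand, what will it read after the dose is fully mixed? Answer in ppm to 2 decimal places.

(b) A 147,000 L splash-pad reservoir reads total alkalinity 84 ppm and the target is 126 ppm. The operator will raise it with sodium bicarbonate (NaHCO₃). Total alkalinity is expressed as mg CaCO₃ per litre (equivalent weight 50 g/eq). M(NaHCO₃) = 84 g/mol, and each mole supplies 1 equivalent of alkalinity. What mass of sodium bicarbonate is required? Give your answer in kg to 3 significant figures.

(a) 6.24 ppm; (b) 10.4 kg

(a) Volume: 148 m³ = 148,000 L.
(a) Available chlorine delivered: 975 g × 0.886 = 863.9 g as Cl₂.
(a) Concentration rise: 863.9 g / 148,000 L = 5.837 mg/L = 5.84 ppm.
(a) Final FC: 0.4 + 5.84 = 6.24 ppm.

(b) Alkalinity to add: (126 − 84) = 42 mg/L as CaCO₃ × 147,000 L = 6174 g as CaCO₃.
(b) Equivalents: 6174 g ÷ 50 g/eq = 123.5 eq.
(b) NaHCO₃ supplies 1 eq per mole → 123.5 mol.
(b) Mass: 123.5 mol × 84 g/mol = 10,370 g.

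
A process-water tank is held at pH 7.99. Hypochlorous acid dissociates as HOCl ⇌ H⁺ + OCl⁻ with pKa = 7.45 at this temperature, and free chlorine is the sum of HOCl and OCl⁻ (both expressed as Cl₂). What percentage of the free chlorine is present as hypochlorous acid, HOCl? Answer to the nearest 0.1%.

[OCl⁻]/[HOCl] = 10^(pH − pKa) = 10^(7.99 − 7.45) = 10^0.54 = 3.467.
Fraction as HOCl = 1 / (1 + 3.467) = 0.2238.

22.4%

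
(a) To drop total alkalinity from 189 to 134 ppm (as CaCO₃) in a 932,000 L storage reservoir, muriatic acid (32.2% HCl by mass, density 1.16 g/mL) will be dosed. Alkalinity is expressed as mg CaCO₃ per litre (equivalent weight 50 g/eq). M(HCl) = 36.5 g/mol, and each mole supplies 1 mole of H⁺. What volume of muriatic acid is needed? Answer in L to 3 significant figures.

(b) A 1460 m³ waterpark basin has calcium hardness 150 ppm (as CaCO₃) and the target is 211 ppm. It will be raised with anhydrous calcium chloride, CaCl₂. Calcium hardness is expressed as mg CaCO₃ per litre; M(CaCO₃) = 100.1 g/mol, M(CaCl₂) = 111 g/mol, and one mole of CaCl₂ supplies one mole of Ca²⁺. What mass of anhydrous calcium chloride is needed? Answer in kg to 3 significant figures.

(a) 100 L; (b) 98.8 kg

(a) Alkalinity to neutralize: (189 − 134) = 55 mg/L as CaCO₃ × 932,000 L = 51,260 g as CaCO₃.
(a) Equivalents of H⁺ required: 51,260 ÷ 50 g/eq = 1025 eq = 1025 mol HCl.
(a) Mass of HCl: 1025 × 36.5 = 37,420 g.
(a) Mass of 32.2% solution: 37,420 / 0.322 = 116,200 g.
(a) Volume: 116,200 g ÷ 1.16 g/mL = 100,200 mL.

(b) Volume: 1460 m³ = 1,460,000 L.
(b) Hardness to add: (211 − 150) = 61 mg/L as CaCO₃ × 1,460,000 L = 89,060 g as CaCO₃.
(b) Moles of Ca²⁺ (1 mol Ca²⁺ ≡ 1 mol CaCO₃): 89,060 / 100.1 g/mol = 889.7 mol.
(b) Mass of CaCl₂: 889.7 × 111 = 98,760 g.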